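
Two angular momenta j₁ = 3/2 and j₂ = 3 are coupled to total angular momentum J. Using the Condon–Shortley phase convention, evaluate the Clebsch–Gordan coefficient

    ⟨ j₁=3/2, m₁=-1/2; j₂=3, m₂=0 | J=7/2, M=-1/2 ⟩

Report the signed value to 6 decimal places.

−√(2/21) ≈ -0.308607

triangle: 1!·2!·5!/9! = 240/362880
(j±m)!: 1!·2!·3!·3!·3!·4! = 10368
prefactor² = (2J+1)·Δ·N² = 384/7
  k=0: +1/(0!·1!·2!·3!·0!·2!) = 1/24
  k=1: −1/(1!·0!·1!·2!·1!·3!) = -1/12
Σ = -1/24  ⇒  CG² = 384/7·(-1/24)² = 2/21
CG = −√(2/21) = -0.308607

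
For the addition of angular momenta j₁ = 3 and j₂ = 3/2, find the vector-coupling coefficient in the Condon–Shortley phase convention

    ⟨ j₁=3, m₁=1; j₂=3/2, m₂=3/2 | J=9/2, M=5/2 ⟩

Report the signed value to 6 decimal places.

j₁+j₂−J=0  J+j₁−j₂=6  J−j₁+j₂=3  j₁+j₂+J+1=10
(j₁±m₁, j₂±m₂, J±M) = (4,2,3,0,7,2)
P² = 34560
sum k=0..0:
  [0] +1/288 = 1/288
S = 1/288
C² = P²·S² = 5/12 ; C = +0.645497

+√(5/12) ≈ +0.645497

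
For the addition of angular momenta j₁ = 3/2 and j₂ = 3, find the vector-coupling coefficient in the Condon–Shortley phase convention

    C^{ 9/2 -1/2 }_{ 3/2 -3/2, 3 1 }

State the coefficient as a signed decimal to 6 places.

√[10·0!3!6!/10! · 0!3!4!2!4!5!] = √(69120/7)
  +(−1)^0/∏(0,0,3,4,0,2)! = 1/288  (running 1/288)
⟨..|..⟩ = √(69120/7)·(1/288) = +0.345033

+√(5/42) = +0.345033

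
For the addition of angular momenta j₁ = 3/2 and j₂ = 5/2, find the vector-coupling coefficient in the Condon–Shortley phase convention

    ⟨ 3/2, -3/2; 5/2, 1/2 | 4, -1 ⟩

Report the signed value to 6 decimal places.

triangle: 0!·3!·5!/9! = 720/362880
(j±m)!: 0!·3!·3!·2!·3!·5! = 51840
prefactor² = (2J+1)·Δ·N² = 6480/7
  k=0: +1/(0!·0!·3!·3!·0!·2!) = 1/72
Σ = 1/72  ⇒  CG² = 6480/7·1/72² = 5/28
CG = +√(5/28) = +0.422577

+0.422577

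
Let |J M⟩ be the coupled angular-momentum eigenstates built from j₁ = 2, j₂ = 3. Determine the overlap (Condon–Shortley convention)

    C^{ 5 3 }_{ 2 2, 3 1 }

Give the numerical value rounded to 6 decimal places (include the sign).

√[11·0!4!6!/11! · 4!0!4!2!8!2!] = √(442368)
  +(−1)^0/∏(0,0,0,4,4,2)! = 1/1152  (running 1/1152)
⟨..|..⟩ = √(442368)·(1/1152) = +0.577350

+0.577350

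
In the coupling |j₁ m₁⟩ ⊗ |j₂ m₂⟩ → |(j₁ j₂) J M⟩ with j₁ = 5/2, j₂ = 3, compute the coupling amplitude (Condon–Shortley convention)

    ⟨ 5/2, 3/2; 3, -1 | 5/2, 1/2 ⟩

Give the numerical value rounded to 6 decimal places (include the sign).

triangle: 3!*2!*3!/9! = 72/362880
(j±m)!: 4!*1!*2!*4!*3!*2! = 13824
prefactor² = (2J+1)*Δ*N² = 576/35
  k=0: +1/(0!*3!*1!*2!*1!*1!) = 1/12
  k=1: −1/(1!*2!*0!*1!*2!*2!) = -1/8
Σ = -1/24  ⇒  CG² = 576/35*(-1/24)² = 1/35
CG = −√(1/35) = -0.169031

-0.169031  (= −√(1/35))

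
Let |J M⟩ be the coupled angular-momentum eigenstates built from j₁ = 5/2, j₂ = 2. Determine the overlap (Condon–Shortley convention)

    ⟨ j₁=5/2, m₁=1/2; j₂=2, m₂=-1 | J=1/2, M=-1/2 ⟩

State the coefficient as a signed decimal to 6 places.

-0.365148  (= −√(2/15))

√[2·4!1!0!/6! · 3!2!1!3!0!1!] = √(24/5)
  +(−1)^1/∏(1,3,1,0,0,0)! = -1/6  (running -1/6)
⟨..|..⟩ = √(24/5)·(-1/6) = -0.365148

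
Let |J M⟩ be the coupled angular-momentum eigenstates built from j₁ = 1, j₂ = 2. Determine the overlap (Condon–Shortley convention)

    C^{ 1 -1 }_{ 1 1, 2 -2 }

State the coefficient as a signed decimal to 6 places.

√[3·2!0!2!/5! · 2!0!0!4!0!2!] = √(48/5)
  +(−1)^0/∏(0,2,0,0,0,2)! = 1/4  (running 1/4)
⟨..|..⟩ = √(48/5)·(1/4) = +0.774597

+0.774597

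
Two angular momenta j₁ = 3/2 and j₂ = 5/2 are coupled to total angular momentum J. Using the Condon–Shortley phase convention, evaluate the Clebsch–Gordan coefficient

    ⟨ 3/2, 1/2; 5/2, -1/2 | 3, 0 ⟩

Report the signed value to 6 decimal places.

triangle: 1!×2!×4!/8! = 48/40320
(j±m)!: 2!×1!×2!×3!×3!×3! = 864
prefactor² = (2J+1)×Δ×N² = 36/5
  k=0: +1/(0!×1!×1!×2!×1!×2!) = 1/4
  k=1: −1/(1!×0!×0!×1!×2!×3!) = -1/12
Σ = 1/6  ⇒  CG² = 36/5×1/6² = 1/5
CG = +√(1/5) = +0.447214

+0.447214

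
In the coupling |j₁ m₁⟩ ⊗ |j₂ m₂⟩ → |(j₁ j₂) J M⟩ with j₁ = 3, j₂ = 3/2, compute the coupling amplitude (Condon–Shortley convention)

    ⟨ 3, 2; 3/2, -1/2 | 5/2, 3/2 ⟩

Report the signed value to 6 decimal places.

√[6·2!4!1!/8! · 5!1!1!2!4!1!] = √(288/7)
  +(−1)^0/∏(0,2,1,1,3,0)! = 1/12  (running 1/12)
  +(−1)^1/∏(1,1,0,0,4,1)! = -1/24  (running 1/24)
⟨..|..⟩ = √(288/7)·(1/24) = +0.267261

+0.267261  (= +√(1/14))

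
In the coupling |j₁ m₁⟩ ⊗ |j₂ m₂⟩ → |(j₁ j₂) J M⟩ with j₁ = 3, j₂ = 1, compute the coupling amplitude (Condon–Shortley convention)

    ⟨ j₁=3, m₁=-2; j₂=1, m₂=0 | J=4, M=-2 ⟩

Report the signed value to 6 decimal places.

√[9·0!6!2!/9! · 1!5!1!1!2!6!] = √(43200/7)
  +(−1)^0/∏(0,0,5,1,1,1)! = 1/120  (running 1/120)
⟨..|..⟩ = √(43200/7)·(1/120) = +0.654654

+0.654654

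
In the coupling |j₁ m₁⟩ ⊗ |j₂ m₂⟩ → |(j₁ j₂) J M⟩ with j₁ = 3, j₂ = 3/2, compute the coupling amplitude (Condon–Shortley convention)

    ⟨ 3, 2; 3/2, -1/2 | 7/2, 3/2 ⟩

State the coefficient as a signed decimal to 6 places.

+√(3/7) ≈ +0.654654

triangle: 1!·5!·2!/9! = 240/362880
(j±m)!: 5!·1!·1!·2!·5!·2! = 57600
prefactor² = (2J+1)·Δ·N² = 6400/21
  k=0: +1/(0!·1!·1!·1!·4!·1!) = 1/24
  k=1: −1/(1!·0!·0!·0!·5!·2!) = -1/240
Σ = 3/80  ⇒  CG² = 6400/21·3/80² = 3/7
CG = +√(3/7) = +0.654654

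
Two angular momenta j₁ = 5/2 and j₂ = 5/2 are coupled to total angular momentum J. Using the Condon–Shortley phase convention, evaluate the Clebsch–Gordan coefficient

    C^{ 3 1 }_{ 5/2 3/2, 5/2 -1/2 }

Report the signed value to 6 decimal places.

+0.182574

j₁+j₂−J=2  J+j₁−j₂=3  J−j₁+j₂=3  j₁+j₂+J+1=9
(j₁±m₁, j₂±m₂, J±M) = (4,1,2,3,4,2)
P² = 96/5
sum k=0..1:
  [0] +1/8 = 1/8
  [1] −1/12 = -1/12
S = 1/24
C² = P²·S² = 1/30 ; C = +0.182574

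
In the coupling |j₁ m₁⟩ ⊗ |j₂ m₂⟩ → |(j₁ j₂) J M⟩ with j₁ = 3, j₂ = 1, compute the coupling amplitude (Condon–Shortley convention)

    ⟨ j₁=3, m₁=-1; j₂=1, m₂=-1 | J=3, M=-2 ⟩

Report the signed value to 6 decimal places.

j₁+j₂−J=1  J+j₁−j₂=5  J−j₁+j₂=1  j₁+j₂+J+1=8
(j₁±m₁, j₂±m₂, J±M) = (2,4,0,2,1,5)
P² = 240
sum k=0..0:
  [0] +1/24 = 1/24
S = 1/24
C² = P²·S² = 5/12 ; C = +0.645497

+0.645497  (= +√(5/12))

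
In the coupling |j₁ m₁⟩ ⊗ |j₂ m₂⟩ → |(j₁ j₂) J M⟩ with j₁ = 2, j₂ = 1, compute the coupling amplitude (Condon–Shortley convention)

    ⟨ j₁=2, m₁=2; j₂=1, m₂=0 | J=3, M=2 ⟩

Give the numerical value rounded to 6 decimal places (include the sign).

j₁+j₂−J=0  J+j₁−j₂=4  J−j₁+j₂=2  j₁+j₂+J+1=7
(j₁±m₁, j₂±m₂, J±M) = (4,0,1,1,5,1)
P² = 192
sum k=0..0:
  [0] +1/24 = 1/24
S = 1/24
C² = P²·S² = 1/3 ; C = +0.577350

+√(1/3) ≈ +0.577350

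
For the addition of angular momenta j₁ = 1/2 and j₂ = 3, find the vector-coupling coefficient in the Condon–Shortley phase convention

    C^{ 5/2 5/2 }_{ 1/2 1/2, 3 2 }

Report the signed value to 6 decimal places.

+0.377964  (= +√(1/7))

j₁+j₂−J=1  J+j₁−j₂=0  J−j₁+j₂=5  j₁+j₂+J+1=7
(j₁±m₁, j₂±m₂, J±M) = (1,0,5,1,5,0)
P² = 14400/7
sum k=0..0:
  [0] +1/120 = 1/120
S = 1/120
C² = P²·S² = 1/7 ; C = +0.377964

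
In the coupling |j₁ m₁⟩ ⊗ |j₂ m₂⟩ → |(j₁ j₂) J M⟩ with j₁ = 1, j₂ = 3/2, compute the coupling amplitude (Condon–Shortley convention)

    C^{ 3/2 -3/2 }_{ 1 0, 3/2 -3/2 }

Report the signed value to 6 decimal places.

+√(3/5) ≈ +0.774597

j₁+j₂−J=1  J+j₁−j₂=1  J−j₁+j₂=2  j₁+j₂+J+1=5
(j₁±m₁, j₂±m₂, J±M) = (1,1,0,3,0,3)
P² = 12/5
sum k=0..0:
  [0] +1/2 = 1/2
S = 1/2
C² = P²·S² = 3/5 ; C = +0.774597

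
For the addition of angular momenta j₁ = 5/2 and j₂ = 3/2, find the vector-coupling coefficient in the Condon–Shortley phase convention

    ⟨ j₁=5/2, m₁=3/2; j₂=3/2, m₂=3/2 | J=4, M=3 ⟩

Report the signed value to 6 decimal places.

+0.790569

j₁+j₂−J=0  J+j₁−j₂=5  J−j₁+j₂=3  j₁+j₂+J+1=9
(j₁±m₁, j₂±m₂, J±M) = (4,1,3,0,7,1)
P² = 12960
sum k=0..0:
  [0] +1/144 = 1/144
S = 1/144
C² = P²·S² = 5/8 ; C = +0.790569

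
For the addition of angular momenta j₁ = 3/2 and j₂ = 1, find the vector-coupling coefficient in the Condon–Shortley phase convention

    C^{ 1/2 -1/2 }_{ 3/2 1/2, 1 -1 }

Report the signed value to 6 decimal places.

j₁+j₂−J=2  J+j₁−j₂=1  J−j₁+j₂=0  j₁+j₂+J+1=4
(j₁±m₁, j₂±m₂, J±M) = (2,1,0,2,0,1)
P² = 2/3
sum k=0..0:
  [0] +1/2 = 1/2
S = 1/2
C² = P²·S² = 1/6 ; C = +0.408248

+√(1/6) ≈ +0.408248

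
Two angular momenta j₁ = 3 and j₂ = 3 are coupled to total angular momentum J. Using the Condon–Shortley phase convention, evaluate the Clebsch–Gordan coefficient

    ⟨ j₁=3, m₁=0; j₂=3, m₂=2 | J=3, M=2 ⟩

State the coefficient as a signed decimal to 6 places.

j₁+j₂−J=3  J+j₁−j₂=3  J−j₁+j₂=3  j₁+j₂+J+1=10
(j₁±m₁, j₂±m₂, J±M) = (3,3,5,1,5,1)
P² = 216
sum k=2..3:
  [2] +1/24 = 1/24
  [3] −1/72 = -1/72
S = 1/36
C² = P²·S² = 1/6 ; C = +0.408248

+√(1/6) = +0.408248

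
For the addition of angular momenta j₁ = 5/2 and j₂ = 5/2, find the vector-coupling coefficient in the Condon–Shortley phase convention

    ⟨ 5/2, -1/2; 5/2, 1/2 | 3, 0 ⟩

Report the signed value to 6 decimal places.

√[7·2!3!3!/9! · 2!3!3!2!3!3!] = √(36/5)
  +(−1)^0/∏(0,2,3,3,0,0)! = 1/72  (running 1/72)
  +(−1)^1/∏(1,1,2,2,1,1)! = -1/4  (running -17/72)
  +(−1)^2/∏(2,0,1,1,2,2)! = 1/8  (running -1/9)
⟨..|..⟩ = √(36/5)·(-1/9) = -0.298142

−√(4/45) = -0.298142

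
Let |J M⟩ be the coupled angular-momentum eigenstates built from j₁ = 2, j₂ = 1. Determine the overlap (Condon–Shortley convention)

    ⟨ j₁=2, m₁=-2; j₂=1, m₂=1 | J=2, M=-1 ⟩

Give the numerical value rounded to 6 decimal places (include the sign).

−√(1/3) = -0.577350

√[5·1!3!1!/6! · 0!4!2!0!1!3!] = √(12)
  +(−1)^1/∏(1,0,3,1,0,0)! = -1/6  (running -1/6)
⟨..|..⟩ = √(12)·(-1/6) = -0.577350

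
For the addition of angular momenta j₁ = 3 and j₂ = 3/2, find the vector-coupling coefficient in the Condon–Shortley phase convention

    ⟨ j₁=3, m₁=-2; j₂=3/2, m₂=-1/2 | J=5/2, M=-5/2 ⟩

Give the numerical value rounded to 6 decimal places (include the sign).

triangle: 2!*4!*1!/8! = 48/40320
(j±m)!: 1!*5!*1!*2!*0!*5! = 28800
prefactor² = (2J+1)*Δ*N² = 1440/7
  k=1: −1/(1!*1!*4!*0!*0!*1!) = -1/24
Σ = -1/24  ⇒  CG² = 1440/7*(-1/24)² = 5/14
CG = −√(5/14) = -0.597614

−√(5/14) = -0.597614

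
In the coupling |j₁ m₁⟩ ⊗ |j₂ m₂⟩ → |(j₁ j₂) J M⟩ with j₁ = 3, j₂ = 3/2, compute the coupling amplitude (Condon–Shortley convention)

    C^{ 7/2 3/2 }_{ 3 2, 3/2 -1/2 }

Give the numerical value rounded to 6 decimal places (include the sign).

+0.654654

j₁+j₂−J=1  J+j₁−j₂=5  J−j₁+j₂=2  j₁+j₂+J+1=9
(j₁±m₁, j₂±m₂, J±M) = (5,1,1,2,5,2)
P² = 6400/21
sum k=0..1:
  [0] +1/24 = 1/24
  [1] −1/240 = -1/240
S = 3/80
C² = P²·S² = 3/7 ; C = +0.654654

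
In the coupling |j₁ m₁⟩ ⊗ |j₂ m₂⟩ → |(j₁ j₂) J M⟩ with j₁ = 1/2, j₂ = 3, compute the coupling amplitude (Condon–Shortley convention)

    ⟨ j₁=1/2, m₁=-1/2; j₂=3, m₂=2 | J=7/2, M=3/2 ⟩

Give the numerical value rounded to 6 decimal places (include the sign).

+√(2/7) = +0.534522

√[8·0!1!6!/8! · 0!1!5!1!5!2!] = √(28800/7)
  +(−1)^0/∏(0,0,1,5,0,1)! = 1/120  (running 1/120)
⟨..|..⟩ = √(28800/7)·(1/120) = +0.534522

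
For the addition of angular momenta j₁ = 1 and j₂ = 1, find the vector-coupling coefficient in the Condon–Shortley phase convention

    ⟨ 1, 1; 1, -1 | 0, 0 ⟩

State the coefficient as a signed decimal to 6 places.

j₁+j₂−J=2  J+j₁−j₂=0  J−j₁+j₂=0  j₁+j₂+J+1=3
(j₁±m₁, j₂±m₂, J±M) = (2,0,0,2,0,0)
P² = 4/3
sum k=0..0:
  [0] +1/2 = 1/2
S = 1/2
C² = P²·S² = 1/3 ; C = +0.577350

+0.577350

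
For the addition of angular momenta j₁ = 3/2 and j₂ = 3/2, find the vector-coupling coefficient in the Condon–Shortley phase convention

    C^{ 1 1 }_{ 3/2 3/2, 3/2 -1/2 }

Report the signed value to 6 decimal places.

+0.547723  (= +√(3/10))

√[3·2!1!1!/5! · 3!0!1!2!2!0!] = √(6/5)
  +(−1)^0/∏(0,2,0,1,1,0)! = 1/2  (running 1/2)
⟨..|..⟩ = √(6/5)·(1/2) = +0.547723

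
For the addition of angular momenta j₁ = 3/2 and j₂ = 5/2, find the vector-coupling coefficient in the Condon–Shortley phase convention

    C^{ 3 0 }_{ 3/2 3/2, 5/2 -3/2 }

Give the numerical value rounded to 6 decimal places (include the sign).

j₁+j₂−J=1  J+j₁−j₂=2  J−j₁+j₂=4  j₁+j₂+J+1=8
(j₁±m₁, j₂±m₂, J±M) = (3,0,1,4,3,3)
P² = 216/5
sum k=0..0:
  [0] +1/12 = 1/12
S = 1/12
C² = P²·S² = 3/10 ; C = +0.547723

+√(3/10) = +0.547723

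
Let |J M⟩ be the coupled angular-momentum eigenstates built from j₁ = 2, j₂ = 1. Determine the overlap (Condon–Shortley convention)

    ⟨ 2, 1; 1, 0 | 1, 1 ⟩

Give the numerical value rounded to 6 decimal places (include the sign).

−√(3/10) ≈ -0.547723

j₁+j₂−J=2  J+j₁−j₂=2  J−j₁+j₂=0  j₁+j₂+J+1=5
(j₁±m₁, j₂±m₂, J±M) = (3,1,1,1,2,0)
P² = 6/5
sum k=1..1:
  [1] −1/2 = -1/2
S = -1/2
C² = P²·S² = 3/10 ; C = -0.547723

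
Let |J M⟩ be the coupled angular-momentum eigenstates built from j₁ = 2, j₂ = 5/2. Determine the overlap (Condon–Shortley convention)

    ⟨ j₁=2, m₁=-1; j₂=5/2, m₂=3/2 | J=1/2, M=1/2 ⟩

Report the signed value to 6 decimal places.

j₁+j₂−J=4  J+j₁−j₂=0  J−j₁+j₂=1  j₁+j₂+J+1=6
(j₁±m₁, j₂±m₂, J±M) = (1,3,4,1,1,0)
P² = 48/5
sum k=3..3:
  [3] −1/6 = -1/6
S = -1/6
C² = P²·S² = 4/15 ; C = -0.516398

−√(4/15) ≈ -0.516398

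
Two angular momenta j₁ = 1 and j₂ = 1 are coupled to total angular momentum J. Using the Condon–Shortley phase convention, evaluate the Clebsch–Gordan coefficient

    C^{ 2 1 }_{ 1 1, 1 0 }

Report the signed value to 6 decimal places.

√[5·0!2!2!/5! · 2!0!1!1!3!1!] = √(2)
  +(−1)^0/∏(0,0,0,1,2,1)! = 1/2  (running 1/2)
⟨..|..⟩ = √(2)·(1/2) = +0.707107

+√(1/2) ≈ +0.707107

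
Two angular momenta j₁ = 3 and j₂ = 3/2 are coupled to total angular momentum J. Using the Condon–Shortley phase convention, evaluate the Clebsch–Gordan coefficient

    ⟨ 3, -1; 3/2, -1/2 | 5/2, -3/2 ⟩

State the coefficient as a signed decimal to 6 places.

triangle: 2!*4!*1!/8! = 48/40320
(j±m)!: 2!*4!*1!*2!*1!*4! = 2304
prefactor² = (2J+1)*Δ*N² = 576/35
  k=0: +1/(0!*2!*4!*1!*0!*0!) = 1/48
  k=1: −1/(1!*1!*3!*0!*1!*1!) = -1/6
Σ = -7/48  ⇒  CG² = 576/35*(-7/48)² = 7/20
CG = −√(7/20) = -0.591608

−√(7/20) ≈ -0.591608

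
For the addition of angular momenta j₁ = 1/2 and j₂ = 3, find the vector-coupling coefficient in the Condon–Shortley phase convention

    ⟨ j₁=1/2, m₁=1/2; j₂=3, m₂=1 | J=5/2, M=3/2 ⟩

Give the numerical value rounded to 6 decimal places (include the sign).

+0.534522

j₁+j₂−J=1  J+j₁−j₂=0  J−j₁+j₂=5  j₁+j₂+J+1=7
(j₁±m₁, j₂±m₂, J±M) = (1,0,4,2,4,1)
P² = 1152/7
sum k=0..0:
  [0] +1/24 = 1/24
S = 1/24
C² = P²·S² = 2/7 ; C = +0.534522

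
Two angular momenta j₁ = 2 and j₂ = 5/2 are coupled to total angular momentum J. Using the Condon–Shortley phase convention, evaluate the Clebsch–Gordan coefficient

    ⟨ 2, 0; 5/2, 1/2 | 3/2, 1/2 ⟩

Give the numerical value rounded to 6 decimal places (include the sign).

j₁+j₂−J=3  J+j₁−j₂=1  J−j₁+j₂=2  j₁+j₂+J+1=7
(j₁±m₁, j₂±m₂, J±M) = (2,2,3,2,2,1)
P² = 32/35
sum k=1..2:
  [1] −1/4 = -1/4
  [2] +1/2 = 1/2
S = 1/4
C² = P²·S² = 2/35 ; C = +0.239046

+0.239046  (= +√(2/35))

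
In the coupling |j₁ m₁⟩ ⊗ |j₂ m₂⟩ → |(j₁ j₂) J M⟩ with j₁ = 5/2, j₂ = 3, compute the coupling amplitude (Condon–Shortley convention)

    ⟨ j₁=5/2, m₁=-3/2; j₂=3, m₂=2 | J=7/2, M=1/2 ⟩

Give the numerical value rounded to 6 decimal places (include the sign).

triangle: 2!×3!×4!/10! = 288/3628800
(j±m)!: 1!×4!×5!×1!×4!×3! = 414720
prefactor² = (2J+1)×Δ×N² = 9216/35
  k=1: −1/(1!×1!×3!×4!×0!×0!) = -1/144
  k=2: +1/(2!×0!×2!×3!×1!×1!) = 1/24
Σ = 5/144  ⇒  CG² = 9216/35×5/144² = 20/63
CG = +√(20/63) = +0.563436

+√(20/63) ≈ +0.563436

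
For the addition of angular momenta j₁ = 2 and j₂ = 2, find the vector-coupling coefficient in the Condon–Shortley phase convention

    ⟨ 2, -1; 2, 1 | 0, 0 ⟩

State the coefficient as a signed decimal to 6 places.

triangle: 4!*0!*0!/5! = 24/120
(j±m)!: 1!*3!*3!*1!*0!*0! = 36
prefactor² = (2J+1)*Δ*N² = 36/5
  k=3: −1/(3!*1!*0!*0!*0!*0!) = -1/6
Σ = -1/6  ⇒  CG² = 36/5*(-1/6)² = 1/5
CG = −√(1/5) = -0.447214

-0.447214  (= −√(1/5))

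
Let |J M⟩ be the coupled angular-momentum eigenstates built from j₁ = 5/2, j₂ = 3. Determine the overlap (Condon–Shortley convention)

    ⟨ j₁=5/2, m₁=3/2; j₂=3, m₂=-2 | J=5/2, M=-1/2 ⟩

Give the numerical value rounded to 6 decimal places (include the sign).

+√(1/14) = +0.267261

j₁+j₂−J=3  J+j₁−j₂=2  J−j₁+j₂=3  j₁+j₂+J+1=9
(j₁±m₁, j₂±m₂, J±M) = (4,1,1,5,2,3)
P² = 288/7
sum k=0..1:
  [0] +1/12 = 1/12
  [1] −1/24 = -1/24
S = 1/24
C² = P²·S² = 1/14 ; C = +0.267261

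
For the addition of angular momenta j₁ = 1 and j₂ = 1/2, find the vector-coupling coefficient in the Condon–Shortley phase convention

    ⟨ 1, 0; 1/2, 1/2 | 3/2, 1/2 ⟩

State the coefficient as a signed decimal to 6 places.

+√(2/3) ≈ +0.816497

triangle: 0!·2!·1!/4! = 2/24
(j±m)!: 1!·1!·1!·0!·2!·1! = 2
prefactor² = (2J+1)·Δ·N² = 2/3
  k=0: +1/(0!·0!·1!·1!·1!·0!) = 1
Σ = 1  ⇒  CG² = 2/3·1² = 2/3
CG = +√(2/3) = +0.816497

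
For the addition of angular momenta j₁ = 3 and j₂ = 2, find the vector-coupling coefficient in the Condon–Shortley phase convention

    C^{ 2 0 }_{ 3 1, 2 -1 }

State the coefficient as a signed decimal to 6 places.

−√(1/7) = -0.377964

triangle: 3!*3!*1!/8! = 36/40320
(j±m)!: 4!*2!*1!*3!*2!*2! = 1152
prefactor² = (2J+1)*Δ*N² = 36/7
  k=0: +1/(0!*3!*2!*1!*1!*0!) = 1/12
  k=1: −1/(1!*2!*1!*0!*2!*1!) = -1/4
Σ = -1/6  ⇒  CG² = 36/7*(-1/6)² = 1/7
CG = −√(1/7) = -0.377964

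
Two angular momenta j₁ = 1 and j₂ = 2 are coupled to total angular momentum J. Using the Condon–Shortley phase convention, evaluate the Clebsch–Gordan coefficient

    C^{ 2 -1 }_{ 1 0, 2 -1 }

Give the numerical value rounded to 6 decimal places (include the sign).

+√(1/6) ≈ +0.408248

triangle: 1!×1!×3!/6! = 6/720
(j±m)!: 1!×1!×1!×3!×1!×3! = 36
prefactor² = (2J+1)×Δ×N² = 3/2
  k=0: +1/(0!×1!×1!×1!×0!×2!) = 1/2
  k=1: −1/(1!×0!×0!×0!×1!×3!) = -1/6
Σ = 1/3  ⇒  CG² = 3/2×1/3² = 1/6
CG = +√(1/6) = +0.408248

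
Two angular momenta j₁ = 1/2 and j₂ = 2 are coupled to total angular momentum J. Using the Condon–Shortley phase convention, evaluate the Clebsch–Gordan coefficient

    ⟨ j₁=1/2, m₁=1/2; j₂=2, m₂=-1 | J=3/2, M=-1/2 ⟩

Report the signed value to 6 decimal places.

+√(3/5) ≈ +0.774597

√[4·1!0!3!/5! · 1!0!1!3!1!2!] = √(12/5)
  +(−1)^0/∏(0,1,0,1,0,2)! = 1/2  (running 1/2)
⟨..|..⟩ = √(12/5)·(1/2) = +0.774597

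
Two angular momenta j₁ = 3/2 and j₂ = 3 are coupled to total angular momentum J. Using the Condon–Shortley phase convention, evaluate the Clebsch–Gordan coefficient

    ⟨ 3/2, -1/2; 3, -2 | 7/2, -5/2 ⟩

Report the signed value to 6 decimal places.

+0.377964

triangle: 1!·2!·5!/9! = 240/362880
(j±m)!: 1!·2!·1!·5!·1!·6! = 172800
prefactor² = (2J+1)·Δ·N² = 6400/7
  k=0: +1/(0!·1!·2!·1!·0!·4!) = 1/48
  k=1: −1/(1!·0!·1!·0!·1!·5!) = -1/120
Σ = 1/80  ⇒  CG² = 6400/7·1/80² = 1/7
CG = +√(1/7) = +0.377964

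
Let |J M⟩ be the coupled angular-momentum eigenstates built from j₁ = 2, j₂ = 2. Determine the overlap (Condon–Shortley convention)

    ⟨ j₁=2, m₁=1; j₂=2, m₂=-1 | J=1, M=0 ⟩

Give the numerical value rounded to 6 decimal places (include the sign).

j₁+j₂−J=3  J+j₁−j₂=1  J−j₁+j₂=1  j₁+j₂+J+1=6
(j₁±m₁, j₂±m₂, J±M) = (3,1,1,3,1,1)
P² = 9/10
sum k=0..1:
  [0] +1/6 = 1/6
  [1] −1/2 = -1/2
S = -1/3
C² = P²·S² = 1/10 ; C = -0.316228

−√(1/10) = -0.316228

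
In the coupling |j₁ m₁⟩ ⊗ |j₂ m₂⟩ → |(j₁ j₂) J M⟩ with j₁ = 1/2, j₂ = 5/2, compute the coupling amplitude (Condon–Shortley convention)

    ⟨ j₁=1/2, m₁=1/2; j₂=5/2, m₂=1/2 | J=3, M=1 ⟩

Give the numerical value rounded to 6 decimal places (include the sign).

+√(2/3) ≈ +0.816497

j₁+j₂−J=0  J+j₁−j₂=1  J−j₁+j₂=5  j₁+j₂+J+1=7
(j₁±m₁, j₂±m₂, J±M) = (1,0,3,2,4,2)
P² = 96
sum k=0..0:
  [0] +1/12 = 1/12
S = 1/12
C² = P²·S² = 2/3 ; C = +0.816497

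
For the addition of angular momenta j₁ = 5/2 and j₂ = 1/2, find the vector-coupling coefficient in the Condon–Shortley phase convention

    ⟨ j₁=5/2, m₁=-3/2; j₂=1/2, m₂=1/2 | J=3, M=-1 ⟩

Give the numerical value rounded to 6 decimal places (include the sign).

+√(1/3) ≈ +0.577350

j₁+j₂−J=0  J+j₁−j₂=5  J−j₁+j₂=1  j₁+j₂+J+1=7
(j₁±m₁, j₂±m₂, J±M) = (1,4,1,0,2,4)
P² = 192
sum k=0..0:
  [0] +1/24 = 1/24
S = 1/24
C² = P²·S² = 1/3 ; C = +0.577350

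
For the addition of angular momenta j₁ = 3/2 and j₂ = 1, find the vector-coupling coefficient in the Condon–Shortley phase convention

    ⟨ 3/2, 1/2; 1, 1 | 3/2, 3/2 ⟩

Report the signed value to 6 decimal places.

−√(2/5) ≈ -0.632456

j₁+j₂−J=1  J+j₁−j₂=2  J−j₁+j₂=1  j₁+j₂+J+1=5
(j₁±m₁, j₂±m₂, J±M) = (2,1,2,0,3,0)
P² = 8/5
sum k=1..1:
  [1] −1/2 = -1/2
S = -1/2
C² = P²·S² = 2/5 ; C = -0.632456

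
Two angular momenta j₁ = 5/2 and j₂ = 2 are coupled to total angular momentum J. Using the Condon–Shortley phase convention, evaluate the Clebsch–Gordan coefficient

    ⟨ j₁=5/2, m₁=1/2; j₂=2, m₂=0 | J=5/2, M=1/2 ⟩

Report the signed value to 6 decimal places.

−√(8/35) ≈ -0.478091

triangle: 2!·3!·2!/8! = 24/40320
(j±m)!: 3!·2!·2!·2!·3!·2! = 576
prefactor² = (2J+1)·Δ·N² = 72/35
  k=0: +1/(0!·2!·2!·2!·1!·0!) = 1/8
  k=1: −1/(1!·1!·1!·1!·2!·1!) = -1/2
  k=2: +1/(2!·0!·0!·0!·3!·2!) = 1/24
Σ = -1/3  ⇒  CG² = 72/35·(-1/3)² = 8/35
CG = −√(8/35) = -0.478091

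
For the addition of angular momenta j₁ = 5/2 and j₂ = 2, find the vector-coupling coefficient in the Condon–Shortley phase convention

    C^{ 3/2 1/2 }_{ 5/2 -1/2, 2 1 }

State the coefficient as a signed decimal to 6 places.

j₁+j₂−J=3  J+j₁−j₂=2  J−j₁+j₂=1  j₁+j₂+J+1=7
(j₁±m₁, j₂±m₂, J±M) = (2,3,3,1,2,1)
P² = 48/35
sum k=2..3:
  [2] +1/2 = 1/2
  [3] −1/12 = -1/12
S = 5/12
C² = P²·S² = 5/21 ; C = +0.487950

+0.487950  (= +√(5/21))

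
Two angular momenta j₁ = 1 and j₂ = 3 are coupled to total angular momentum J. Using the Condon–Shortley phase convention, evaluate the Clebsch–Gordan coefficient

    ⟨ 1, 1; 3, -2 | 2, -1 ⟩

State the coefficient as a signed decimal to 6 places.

+√(10/21) ≈ +0.690066

√[5·2!0!4!/7! · 2!0!1!5!1!3!] = √(480/7)
  +(−1)^0/∏(0,2,0,1,0,3)! = 1/12  (running 1/12)
⟨..|..⟩ = √(480/7)·(1/12) = +0.690066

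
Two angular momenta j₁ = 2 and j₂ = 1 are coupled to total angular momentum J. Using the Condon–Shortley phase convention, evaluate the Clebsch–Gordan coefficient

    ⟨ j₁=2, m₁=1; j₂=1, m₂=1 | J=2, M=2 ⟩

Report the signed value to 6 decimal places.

−√(1/3) ≈ -0.577350

j₁+j₂−J=1  J+j₁−j₂=3  J−j₁+j₂=1  j₁+j₂+J+1=6
(j₁±m₁, j₂±m₂, J±M) = (3,1,2,0,4,0)
P² = 12
sum k=1..1:
  [1] −1/6 = -1/6
S = -1/6
C² = P²·S² = 1/3 ; C = -0.577350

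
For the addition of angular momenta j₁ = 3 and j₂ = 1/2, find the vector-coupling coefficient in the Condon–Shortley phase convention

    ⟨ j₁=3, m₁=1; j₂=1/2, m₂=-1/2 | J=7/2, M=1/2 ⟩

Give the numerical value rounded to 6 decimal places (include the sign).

triangle: 0!×6!×1!/8! = 720/40320
(j±m)!: 4!×2!×0!×1!×4!×3! = 6912
prefactor² = (2J+1)×Δ×N² = 6912/7
  k=0: +1/(0!×0!×2!×0!×4!×1!) = 1/48
Σ = 1/48  ⇒  CG² = 6912/7×1/48² = 3/7
CG = +√(3/7) = +0.654654

+0.654654  (= +√(3/7))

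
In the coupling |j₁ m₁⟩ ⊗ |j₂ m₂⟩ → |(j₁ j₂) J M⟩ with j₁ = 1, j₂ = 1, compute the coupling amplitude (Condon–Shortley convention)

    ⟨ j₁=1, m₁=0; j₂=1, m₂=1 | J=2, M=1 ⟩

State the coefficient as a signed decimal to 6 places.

+0.707107

√[5·0!2!2!/5! · 1!1!2!0!3!1!] = √(2)
  +(−1)^0/∏(0,0,1,2,1,0)! = 1/2  (running 1/2)
⟨..|..⟩ = √(2)·(1/2) = +0.707107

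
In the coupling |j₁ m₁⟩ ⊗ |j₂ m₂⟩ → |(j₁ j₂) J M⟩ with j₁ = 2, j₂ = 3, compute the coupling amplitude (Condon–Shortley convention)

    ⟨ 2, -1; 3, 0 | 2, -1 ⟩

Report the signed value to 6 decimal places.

triangle: 3!·1!·3!/8! = 36/40320
(j±m)!: 1!·3!·3!·3!·1!·3! = 1296
prefactor² = (2J+1)·Δ·N² = 81/14
  k=2: +1/(2!·1!·1!·1!·0!·2!) = 1/4
  k=3: −1/(3!·0!·0!·0!·1!·3!) = -1/36
Σ = 2/9  ⇒  CG² = 81/14·2/9² = 2/7
CG = +√(2/7) = +0.534522

+√(2/7) = +0.534522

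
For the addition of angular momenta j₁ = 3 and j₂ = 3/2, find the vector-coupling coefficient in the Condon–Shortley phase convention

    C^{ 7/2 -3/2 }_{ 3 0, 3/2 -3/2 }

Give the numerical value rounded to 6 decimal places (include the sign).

triangle: 1!·5!·2!/9! = 240/362880
(j±m)!: 3!·3!·0!·3!·2!·5! = 51840
prefactor² = (2J+1)·Δ·N² = 1920/7
  k=0: +1/(0!·1!·3!·0!·2!·2!) = 1/24
Σ = 1/24  ⇒  CG² = 1920/7·1/24² = 10/21
CG = +√(10/21) = +0.690066

+0.690066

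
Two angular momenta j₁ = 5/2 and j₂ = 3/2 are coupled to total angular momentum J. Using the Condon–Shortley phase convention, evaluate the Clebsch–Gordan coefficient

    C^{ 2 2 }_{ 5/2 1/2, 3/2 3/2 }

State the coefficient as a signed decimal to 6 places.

+0.377964  (= +√(1/7))

triangle: 2!×3!×1!/7! = 12/5040
(j±m)!: 3!×2!×3!×0!×4!×0! = 1728
prefactor² = (2J+1)×Δ×N² = 144/7
  k=2: +1/(2!×0!×0!×1!×3!×0!) = 1/12
Σ = 1/12  ⇒  CG² = 144/7×1/12² = 1/7
CG = +√(1/7) = +0.377964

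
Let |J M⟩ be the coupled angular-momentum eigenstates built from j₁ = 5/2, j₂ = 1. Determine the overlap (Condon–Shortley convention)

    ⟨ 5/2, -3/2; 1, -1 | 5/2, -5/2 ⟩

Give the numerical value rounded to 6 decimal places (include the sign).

j₁+j₂−J=1  J+j₁−j₂=4  J−j₁+j₂=1  j₁+j₂+J+1=7
(j₁±m₁, j₂±m₂, J±M) = (1,4,0,2,0,5)
P² = 1152/7
sum k=0..0:
  [0] +1/24 = 1/24
S = 1/24
C² = P²·S² = 2/7 ; C = +0.534522

+√(2/7) = +0.534522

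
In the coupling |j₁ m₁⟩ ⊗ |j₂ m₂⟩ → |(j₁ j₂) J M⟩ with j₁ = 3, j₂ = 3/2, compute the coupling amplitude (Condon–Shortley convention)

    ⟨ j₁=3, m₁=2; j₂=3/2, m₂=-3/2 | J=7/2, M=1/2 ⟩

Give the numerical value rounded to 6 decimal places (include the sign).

+√(5/21) = +0.487950

√[8·1!5!2!/9! · 5!1!0!3!4!3!] = √(3840/7)
  +(−1)^0/∏(0,1,1,0,4,2)! = 1/48  (running 1/48)
⟨..|..⟩ = √(3840/7)·(1/48) = +0.487950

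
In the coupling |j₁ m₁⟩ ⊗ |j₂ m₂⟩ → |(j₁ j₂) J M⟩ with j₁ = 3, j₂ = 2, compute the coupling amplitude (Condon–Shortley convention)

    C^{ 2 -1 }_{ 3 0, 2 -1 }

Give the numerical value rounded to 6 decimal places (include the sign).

-0.534522  (= −√(2/7))

√[5·3!3!1!/8! · 3!3!1!3!1!3!] = √(81/14)
  +(−1)^0/∏(0,3,3,1,0,0)! = 1/36  (running 1/36)
  +(−1)^1/∏(1,2,2,0,1,1)! = -1/4  (running -2/9)
⟨..|..⟩ = √(81/14)·(-2/9) = -0.534522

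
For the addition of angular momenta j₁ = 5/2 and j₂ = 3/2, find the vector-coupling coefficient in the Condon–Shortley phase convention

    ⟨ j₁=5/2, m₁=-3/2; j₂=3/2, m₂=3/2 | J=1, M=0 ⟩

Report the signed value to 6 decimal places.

−√(1/5) = -0.447214

triangle: 3!*2!*0!/6! = 12/720
(j±m)!: 1!*4!*3!*0!*1!*1! = 144
prefactor² = (2J+1)*Δ*N² = 36/5
  k=3: −1/(3!*0!*1!*0!*1!*0!) = -1/6
Σ = -1/6  ⇒  CG² = 36/5*(-1/6)² = 1/5
CG = −√(1/5) = -0.447214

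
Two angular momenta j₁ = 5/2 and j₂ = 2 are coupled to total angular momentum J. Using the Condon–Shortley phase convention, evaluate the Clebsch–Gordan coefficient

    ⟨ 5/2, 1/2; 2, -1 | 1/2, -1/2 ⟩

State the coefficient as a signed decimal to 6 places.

−√(2/15) ≈ -0.365148

√[2·4!1!0!/6! · 3!2!1!3!0!1!] = √(24/5)
  +(−1)^1/∏(1,3,1,0,0,0)! = -1/6  (running -1/6)
⟨..|..⟩ = √(24/5)·(-1/6) = -0.365148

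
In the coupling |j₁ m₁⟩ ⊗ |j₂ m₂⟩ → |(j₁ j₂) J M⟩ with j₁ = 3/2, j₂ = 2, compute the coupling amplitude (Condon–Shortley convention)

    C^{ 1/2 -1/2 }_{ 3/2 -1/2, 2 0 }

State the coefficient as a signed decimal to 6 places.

+0.447214

triangle: 3!*0!*1!/5! = 6/120
(j±m)!: 1!*2!*2!*2!*0!*1! = 8
prefactor² = (2J+1)*Δ*N² = 4/5
  k=2: +1/(2!*1!*0!*0!*0!*1!) = 1/2
Σ = 1/2  ⇒  CG² = 4/5*1/2² = 1/5
CG = +√(1/5) = +0.447214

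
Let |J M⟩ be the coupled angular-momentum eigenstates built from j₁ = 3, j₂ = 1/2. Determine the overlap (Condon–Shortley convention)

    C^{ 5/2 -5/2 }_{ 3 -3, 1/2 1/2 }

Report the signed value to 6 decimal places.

−√(6/7) = -0.925820

j₁+j₂−J=1  J+j₁−j₂=5  J−j₁+j₂=0  j₁+j₂+J+1=7
(j₁±m₁, j₂±m₂, J±M) = (0,6,1,0,0,5)
P² = 86400/7
sum k=1..1:
  [1] −1/120 = -1/120
S = -1/120
C² = P²·S² = 6/7 ; C = -0.925820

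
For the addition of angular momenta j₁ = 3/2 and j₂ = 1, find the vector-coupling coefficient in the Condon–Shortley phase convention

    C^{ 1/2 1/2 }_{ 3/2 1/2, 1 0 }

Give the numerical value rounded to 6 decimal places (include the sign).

−√(1/3) ≈ -0.577350

√[2·2!1!0!/4! · 2!1!1!1!1!0!] = √(1/3)
  +(−1)^1/∏(1,1,0,0,1,0)! = -1  (running -1)
⟨..|..⟩ = √(1/3)·(-1) = -0.577350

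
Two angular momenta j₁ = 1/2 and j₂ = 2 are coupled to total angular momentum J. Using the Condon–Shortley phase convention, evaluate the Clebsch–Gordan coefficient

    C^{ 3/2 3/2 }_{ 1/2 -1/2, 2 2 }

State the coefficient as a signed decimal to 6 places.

j₁+j₂−J=1  J+j₁−j₂=0  J−j₁+j₂=3  j₁+j₂+J+1=5
(j₁±m₁, j₂±m₂, J±M) = (0,1,4,0,3,0)
P² = 144/5
sum k=1..1:
  [1] −1/6 = -1/6
S = -1/6
C² = P²·S² = 4/5 ; C = -0.894427

-0.894427  (= −√(4/5))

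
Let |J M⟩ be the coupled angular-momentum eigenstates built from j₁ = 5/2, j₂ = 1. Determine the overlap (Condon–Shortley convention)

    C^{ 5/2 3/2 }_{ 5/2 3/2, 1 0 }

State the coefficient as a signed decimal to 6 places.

+0.507093  (= +√(9/35))

triangle: 1!*4!*1!/7! = 24/5040
(j±m)!: 4!*1!*1!*1!*4!*1! = 576
prefactor² = (2J+1)*Δ*N² = 576/35
  k=0: +1/(0!*1!*1!*1!*3!*0!) = 1/6
  k=1: −1/(1!*0!*0!*0!*4!*1!) = -1/24
Σ = 1/8  ⇒  CG² = 576/35*1/8² = 9/35
CG = +√(9/35) = +0.507093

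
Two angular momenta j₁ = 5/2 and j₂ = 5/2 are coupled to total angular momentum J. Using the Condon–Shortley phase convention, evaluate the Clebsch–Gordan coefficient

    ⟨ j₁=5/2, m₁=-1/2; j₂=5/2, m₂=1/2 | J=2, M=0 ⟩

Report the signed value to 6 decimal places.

triangle: 3!*2!*2!/8! = 24/40320
(j±m)!: 2!*3!*3!*2!*2!*2! = 576
prefactor² = (2J+1)*Δ*N² = 12/7
  k=1: −1/(1!*2!*2!*2!*0!*0!) = -1/8
  k=2: +1/(2!*1!*1!*1!*1!*1!) = 1/2
  k=3: −1/(3!*0!*0!*0!*2!*2!) = -1/24
Σ = 1/3  ⇒  CG² = 12/7*1/3² = 4/21
CG = +√(4/21) = +0.436436

+0.436436  (= +√(4/21))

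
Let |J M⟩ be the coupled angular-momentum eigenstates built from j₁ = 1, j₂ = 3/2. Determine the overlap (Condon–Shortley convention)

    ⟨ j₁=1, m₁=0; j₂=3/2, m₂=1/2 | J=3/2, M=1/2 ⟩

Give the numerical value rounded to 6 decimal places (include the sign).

√[4·1!1!2!/5! · 1!1!2!1!2!1!] = √(4/15)
  +(−1)^0/∏(0,1,1,2,0,0)! = 1/2  (running 1/2)
  +(−1)^1/∏(1,0,0,1,1,1)! = -1  (running -1/2)
⟨..|..⟩ = √(4/15)·(-1/2) = -0.258199

−√(1/15) ≈ -0.258199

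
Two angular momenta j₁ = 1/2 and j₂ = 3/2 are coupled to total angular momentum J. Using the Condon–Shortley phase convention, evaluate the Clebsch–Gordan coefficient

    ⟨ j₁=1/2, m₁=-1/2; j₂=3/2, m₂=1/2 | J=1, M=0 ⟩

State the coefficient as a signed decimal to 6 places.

j₁+j₂−J=1  J+j₁−j₂=0  J−j₁+j₂=2  j₁+j₂+J+1=4
(j₁±m₁, j₂±m₂, J±M) = (0,1,2,1,1,1)
P² = 1/2
sum k=1..1:
  [1] −1/1 = -1
S = -1
C² = P²·S² = 1/2 ; C = -0.707107

-0.707107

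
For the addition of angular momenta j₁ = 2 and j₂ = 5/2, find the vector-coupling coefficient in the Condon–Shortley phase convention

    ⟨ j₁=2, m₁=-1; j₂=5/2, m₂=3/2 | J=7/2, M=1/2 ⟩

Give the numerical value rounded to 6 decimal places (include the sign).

j₁+j₂−J=1  J+j₁−j₂=3  J−j₁+j₂=4  j₁+j₂+J+1=9
(j₁±m₁, j₂±m₂, J±M) = (1,3,4,1,4,3)
P² = 2304/35
sum k=0..1:
  [0] +1/144 = 1/144
  [1] −1/12 = -1/12
S = -11/144
C² = P²·S² = 121/315 ; C = -0.619780

−√(121/315) = -0.619780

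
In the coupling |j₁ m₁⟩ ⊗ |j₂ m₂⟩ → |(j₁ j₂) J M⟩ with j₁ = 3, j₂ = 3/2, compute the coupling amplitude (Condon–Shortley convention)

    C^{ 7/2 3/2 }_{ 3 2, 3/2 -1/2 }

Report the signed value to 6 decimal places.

triangle: 1!×5!×2!/9! = 240/362880
(j±m)!: 5!×1!×1!×2!×5!×2! = 57600
prefactor² = (2J+1)×Δ×N² = 6400/21
  k=0: +1/(0!×1!×1!×1!×4!×1!) = 1/24
  k=1: −1/(1!×0!×0!×0!×5!×2!) = -1/240
Σ = 3/80  ⇒  CG² = 6400/21×3/80² = 3/7
CG = +√(3/7) = +0.654654

+0.654654  (= +√(3/7))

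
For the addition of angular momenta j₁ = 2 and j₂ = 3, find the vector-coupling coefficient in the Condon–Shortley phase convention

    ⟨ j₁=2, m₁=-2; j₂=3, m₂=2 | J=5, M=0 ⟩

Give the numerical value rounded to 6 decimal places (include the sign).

triangle: 0!×4!×6!/11! = 17280/39916800
(j±m)!: 0!×4!×5!×1!×5!×5! = 41472000
prefactor² = (2J+1)×Δ×N² = 1382400/7
  k=0: +1/(0!×0!×4!×5!×0!×1!) = 1/2880
Σ = 1/2880  ⇒  CG² = 1382400/7×1/2880² = 1/42
CG = +√(1/42) = +0.154303

+0.154303  (= +√(1/42))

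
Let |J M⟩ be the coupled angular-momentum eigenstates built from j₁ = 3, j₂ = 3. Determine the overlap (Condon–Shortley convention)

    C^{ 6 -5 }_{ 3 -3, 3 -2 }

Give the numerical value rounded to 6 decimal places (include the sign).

+0.707107  (= +√(1/2))

√[13·0!6!6!/13! · 0!6!1!5!1!11!] = √(3732480000)
  +(−1)^0/∏(0,0,6,1,0,5)! = 1/86400  (running 1/86400)
⟨..|..⟩ = √(3732480000)·(1/86400) = +0.707107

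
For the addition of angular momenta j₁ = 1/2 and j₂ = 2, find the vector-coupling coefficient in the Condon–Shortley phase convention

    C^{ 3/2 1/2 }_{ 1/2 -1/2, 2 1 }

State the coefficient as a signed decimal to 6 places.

−√(3/5) = -0.774597

triangle: 1!*0!*3!/5! = 6/120
(j±m)!: 0!*1!*3!*1!*2!*1! = 12
prefactor² = (2J+1)*Δ*N² = 12/5
  k=1: −1/(1!*0!*0!*2!*0!*1!) = -1/2
Σ = -1/2  ⇒  CG² = 12/5*(-1/2)² = 3/5
CG = −√(3/5) = -0.774597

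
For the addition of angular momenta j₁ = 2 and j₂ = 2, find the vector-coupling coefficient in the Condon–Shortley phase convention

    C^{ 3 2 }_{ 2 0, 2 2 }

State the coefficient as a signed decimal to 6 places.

−√(1/2) ≈ -0.707107

triangle: 1!*3!*3!/8! = 36/40320
(j±m)!: 2!*2!*4!*0!*5!*1! = 11520
prefactor² = (2J+1)*Δ*N² = 72
  k=1: −1/(1!*0!*1!*3!*2!*0!) = -1/12
Σ = -1/12  ⇒  CG² = 72*(-1/12)² = 1/2
CG = −√(1/2) = -0.707107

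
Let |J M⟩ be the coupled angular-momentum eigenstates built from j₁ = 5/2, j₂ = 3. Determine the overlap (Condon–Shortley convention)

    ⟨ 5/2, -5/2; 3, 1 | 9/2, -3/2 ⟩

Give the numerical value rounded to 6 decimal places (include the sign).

-0.465242  (= −√(50/231))

j₁+j₂−J=1  J+j₁−j₂=4  J−j₁+j₂=5  j₁+j₂+J+1=11
(j₁±m₁, j₂±m₂, J±M) = (0,5,4,2,3,6)
P² = 1382400/77
sum k=1..1:
  [1] −1/288 = -1/288
S = -1/288
C² = P²·S² = 50/231 ; C = -0.465242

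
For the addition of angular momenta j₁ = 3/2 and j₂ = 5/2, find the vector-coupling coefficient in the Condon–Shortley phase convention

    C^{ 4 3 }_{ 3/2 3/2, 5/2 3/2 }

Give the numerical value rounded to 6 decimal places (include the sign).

j₁+j₂−J=0  J+j₁−j₂=3  J−j₁+j₂=5  j₁+j₂+J+1=9
(j₁±m₁, j₂±m₂, J±M) = (3,0,4,1,7,1)
P² = 12960
sum k=0..0:
  [0] +1/144 = 1/144
S = 1/144
C² = P²·S² = 5/8 ; C = +0.790569

+√(5/8) = +0.790569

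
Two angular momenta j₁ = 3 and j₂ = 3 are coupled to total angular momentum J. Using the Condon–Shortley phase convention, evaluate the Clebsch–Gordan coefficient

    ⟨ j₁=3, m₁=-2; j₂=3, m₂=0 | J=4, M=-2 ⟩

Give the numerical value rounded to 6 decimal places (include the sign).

triangle: 2!*4!*4!/11! = 1152/39916800
(j±m)!: 1!*5!*3!*3!*2!*6! = 6220800
prefactor² = (2J+1)*Δ*N² = 124416/77
  k=1: −1/(1!*1!*4!*2!*0!*2!) = -1/96
  k=2: +1/(2!*0!*3!*1!*1!*3!) = 1/72
Σ = 1/288  ⇒  CG² = 124416/77*1/288² = 3/154
CG = +√(3/154) = +0.139573

+√(3/154) ≈ +0.139573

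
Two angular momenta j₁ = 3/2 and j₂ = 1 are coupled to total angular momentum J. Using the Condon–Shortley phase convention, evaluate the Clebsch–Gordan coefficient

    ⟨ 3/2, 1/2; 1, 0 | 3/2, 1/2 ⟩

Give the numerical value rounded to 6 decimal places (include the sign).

j₁+j₂−J=1  J+j₁−j₂=2  J−j₁+j₂=1  j₁+j₂+J+1=5
(j₁±m₁, j₂±m₂, J±M) = (2,1,1,1,2,1)
P² = 4/15
sum k=0..1:
  [0] +1/1 = 1
  [1] −1/2 = -1/2
S = 1/2
C² = P²·S² = 1/15 ; C = +0.258199

+√(1/15) = +0.258199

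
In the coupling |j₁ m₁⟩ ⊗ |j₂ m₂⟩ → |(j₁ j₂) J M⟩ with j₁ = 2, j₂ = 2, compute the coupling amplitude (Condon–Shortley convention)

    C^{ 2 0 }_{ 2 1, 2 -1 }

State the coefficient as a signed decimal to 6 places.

+√(1/14) = +0.267261

√[5·2!2!2!/7! · 3!1!1!3!2!2!] = √(8/7)
  +(−1)^0/∏(0,2,1,1,1,1)! = 1/2  (running 1/2)
  +(−1)^1/∏(1,1,0,0,2,2)! = -1/4  (running 1/4)
⟨..|..⟩ = √(8/7)·(1/4) = +0.267261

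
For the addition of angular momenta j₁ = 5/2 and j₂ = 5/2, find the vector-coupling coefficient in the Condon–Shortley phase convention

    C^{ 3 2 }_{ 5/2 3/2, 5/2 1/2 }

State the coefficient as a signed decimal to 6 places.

−√(1/12) = -0.288675

j₁+j₂−J=2  J+j₁−j₂=3  J−j₁+j₂=3  j₁+j₂+J+1=9
(j₁±m₁, j₂±m₂, J±M) = (4,1,3,2,5,1)
P² = 48
sum k=0..1:
  [0] +1/24 = 1/24
  [1] −1/12 = -1/12
S = -1/24
C² = P²·S² = 1/12 ; C = -0.288675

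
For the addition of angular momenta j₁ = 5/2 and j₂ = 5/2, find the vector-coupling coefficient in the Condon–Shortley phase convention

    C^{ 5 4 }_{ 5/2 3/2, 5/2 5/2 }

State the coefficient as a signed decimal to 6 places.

+0.707107

triangle: 0!×5!×5!/11! = 14400/39916800
(j±m)!: 4!×1!×5!×0!×9!×1! = 1045094400
prefactor² = (2J+1)×Δ×N² = 4147200
  k=0: +1/(0!×0!×1!×5!×4!×0!) = 1/2880
Σ = 1/2880  ⇒  CG² = 4147200×1/2880² = 1/2
CG = +√(1/2) = +0.707107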